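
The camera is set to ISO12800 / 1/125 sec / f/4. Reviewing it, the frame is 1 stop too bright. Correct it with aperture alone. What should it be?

Overexposed by 1 stop → need 1 stop darker.
Aperture: f/4 → f/5.6.

f/5.6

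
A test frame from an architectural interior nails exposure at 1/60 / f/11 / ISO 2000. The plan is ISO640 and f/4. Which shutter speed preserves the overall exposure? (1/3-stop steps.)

ISO: 2000 → 1600 → 1250 → 1000 → 800 → 640 — 1 2/3 stops dropped (darker).
Aperture: f/11 → f/10 → f/9 → f/8 → f/7.1 → f/6.3 → f/5.6 → f/5 → f/4.5 → f/4 — 3 stops wider (brighter).
Net change so far: 1 1/3 stops brighter. Offset with the shutter speed: 1/60 → 1/80 → 1/100 → 1/125 → 1/160.

1/160s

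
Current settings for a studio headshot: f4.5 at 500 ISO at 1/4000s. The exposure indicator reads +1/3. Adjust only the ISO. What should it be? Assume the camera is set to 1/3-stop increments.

ISO 400

Overexposed by 1/3 stop → need 1/3 stop darker.
ISO: 500 → 400.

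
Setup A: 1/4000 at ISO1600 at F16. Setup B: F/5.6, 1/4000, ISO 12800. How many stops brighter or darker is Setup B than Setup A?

6 stops brighter

Aperture: f/16 → f/11 → f/8 → f/5.6 — 3 stops wider (brighter).
Shutter speed: unchanged.
ISO: 1600 → 3200 → 6400 → 12800 — 3 stops higher (brighter).
Net: +3 +3 = +6 stops.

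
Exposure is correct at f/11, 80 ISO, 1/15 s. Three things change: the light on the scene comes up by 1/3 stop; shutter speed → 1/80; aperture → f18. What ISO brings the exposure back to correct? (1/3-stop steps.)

Scene light: 1/3 stop brighter.
Shutter speed: 1/15 → 1/20 → 1/25 → 1/30 → 1/40 → 1/50 → 1/60 → 1/80 — 2 1/3 stops shorter (darker).
Aperture: f/11 → f/13 → f/14 → f/16 → f/18 — 1 1/3 stops narrower (darker).
Net so far: 3 1/3 stops darker. ISO: 80 → 100 → 125 → 160 → 200 → 250 → 320 → 400 → 500 → 640 → 800.

ISO 800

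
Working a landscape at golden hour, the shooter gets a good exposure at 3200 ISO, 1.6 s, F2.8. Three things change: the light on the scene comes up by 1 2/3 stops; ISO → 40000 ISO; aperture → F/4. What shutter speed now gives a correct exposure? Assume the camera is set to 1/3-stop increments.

Scene light: 1 2/3 stops brighter.
ISO: 3200 → 4000 → 5000 → 6400 → 8000 → 10000 → 12800 → 16000 → 20000 → 25600 → 32000 → 40000 — 3 2/3 stops raised (brighter).
Aperture: f/2.8 → f/3.2 → f/3.5 → f/4 — 1 stop narrower (darker).
Net so far: 4 1/3 stops brighter. Shutter speed: 1.6 → 1.3 → 1 → 0.8 → 0.6 → 0.5 → 0.4 → 0.3 → 1/4 → 1/5 → 1/6 → 1/8 → 1/10 → 1/13.

1/13s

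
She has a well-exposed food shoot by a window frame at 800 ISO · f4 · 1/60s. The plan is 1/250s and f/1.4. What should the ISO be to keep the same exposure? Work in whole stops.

ISO 400

Shutter speed: 1/60 → 1/125 → 1/250 — 2 stops faster (darker).
Aperture: f/4 → f/2.8 → f/2 → f/1.4 — 3 stops larger aperture (brighter).
Net change so far: 1 stop brighter. Offset with the ISO: 800 → 400.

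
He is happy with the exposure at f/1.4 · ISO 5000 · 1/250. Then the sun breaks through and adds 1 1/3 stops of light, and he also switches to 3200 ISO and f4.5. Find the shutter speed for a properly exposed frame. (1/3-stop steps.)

1/40s

Scene light: 1 1/3 stops brighter.
ISO: 5000 → 4000 → 3200 — 2/3 stop lower (darker).
Aperture: f/1.4 → f/1.6 → f/1.8 → f/2 → f/2.2 → f/2.5 → f/2.8 → f/3.2 → f/3.5 → f/4 → f/4.5 — 3 1/3 stops stopped down (darker).
Net so far: 2 2/3 stops darker. Shutter speed: 1/250 → 1/200 → 1/160 → 1/125 → 1/100 → 1/80 → 1/60 → 1/50 → 1/40.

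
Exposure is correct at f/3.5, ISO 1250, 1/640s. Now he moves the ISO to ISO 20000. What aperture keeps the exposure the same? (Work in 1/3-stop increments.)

f/14

ISO: 1250 → 1600 → 2000 → 2500 → 3200 → 4000 → 5000 → 6400 → 8000 → 10000 → 12800 → 16000 → 20000 — 4 stops higher (brighter).
Need 4 stops darker from the aperture: f/3.5 → f/4 → f/4.5 → f/5 → f/5.6 → f/6.3 → f/7.1 → f/8 → f/9 → f/10 → f/11 → f/13 → f/14.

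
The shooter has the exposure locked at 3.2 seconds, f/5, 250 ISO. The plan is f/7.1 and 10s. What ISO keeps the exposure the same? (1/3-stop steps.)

Aperture: f/5 → f/5.6 → f/6.3 → f/7.1 — 1 stop stopped down (darker).
Shutter speed: 3.2 → 4 → 5 → 6 → 8 → 10 — 1 2/3 stops slower (brighter).
Net change so far: 2/3 stop brighter. Offset with the ISO: 250 → 200 → 160.

ISO 160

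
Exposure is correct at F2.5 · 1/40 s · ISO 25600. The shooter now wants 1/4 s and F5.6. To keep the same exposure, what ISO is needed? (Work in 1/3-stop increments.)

Shutter speed: 1/40 → 1/30 → 1/25 → 1/20 → 1/15 → 1/13 → 1/10 → 1/8 → 1/6 → 1/5 → 1/4 — 3 1/3 stops slower (brighter).
Aperture: f/2.5 → f/2.8 → f/3.2 → f/3.5 → f/4 → f/4.5 → f/5 → f/5.6 — 2 1/3 stops stopped down (darker).
Net change so far: 1 stop brighter. Offset with the ISO: 25600 → 20000 → 16000 → 12800.

ISO 12800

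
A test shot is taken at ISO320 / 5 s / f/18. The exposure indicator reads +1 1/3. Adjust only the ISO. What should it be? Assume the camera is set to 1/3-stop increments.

Overexposed by 1 1/3 stops → need 1 1/3 stops darker.
ISO: 320 → 250 → 200 → 160 → 125.

ISO 125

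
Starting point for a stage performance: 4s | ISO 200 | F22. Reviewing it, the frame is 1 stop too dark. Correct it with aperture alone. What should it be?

Underexposed by 1 stop → need 1 stop brighter.
Aperture: f/22 → f/16.

f/16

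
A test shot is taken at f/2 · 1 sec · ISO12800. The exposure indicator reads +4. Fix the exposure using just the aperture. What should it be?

f/8

Overexposed by 4 stops → need 4 stops darker.
Aperture: f/2 → f/2.8 → f/4 → f/5.6 → f/8.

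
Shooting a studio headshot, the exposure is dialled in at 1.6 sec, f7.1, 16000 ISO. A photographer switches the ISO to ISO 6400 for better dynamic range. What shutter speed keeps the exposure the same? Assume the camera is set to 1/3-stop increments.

4 s

ISO: 16000 → 12800 → 10000 → 8000 → 6400 — 1 1/3 stops dropped (darker).
Need 1 1/3 stops brighter from the shutter speed: 1.6 → 2 → 2.5 → 3.2 → 4.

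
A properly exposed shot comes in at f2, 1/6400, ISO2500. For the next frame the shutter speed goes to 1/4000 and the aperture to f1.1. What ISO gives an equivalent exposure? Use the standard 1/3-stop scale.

Shutter speed: 1/6400 → 1/5000 → 1/4000 — 2/3 stop slower (brighter).
Aperture: f/2 → f/1.8 → f/1.6 → f/1.4 → f/1.2 → f/1.1 — 1 2/3 stops wider (brighter).
Net change so far: 2 1/3 stops brighter. Offset with the ISO: 2500 → 2000 → 1600 → 1250 → 1000 → 800 → 640 → 500.

ISO 500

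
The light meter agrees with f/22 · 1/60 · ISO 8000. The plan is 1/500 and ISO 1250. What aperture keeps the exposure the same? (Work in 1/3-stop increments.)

Shutter speed: 1/60 → 1/80 → 1/100 → 1/125 → 1/160 → 1/200 → 1/250 → 1/320 → 1/400 → 1/500 — 3 stops faster (darker).
ISO: 8000 → 6400 → 5000 → 4000 → 3200 → 2500 → 2000 → 1600 → 1250 — 2 2/3 stops dropped (darker).
Net change so far: 5 2/3 stops darker. Offset with the aperture: f/22 → f/20 → f/18 → f/16 → f/14 → f/13 → f/11 → f/10 → f/9 → f/8 → f/7.1 → f/6.3 → f/5.6 → f/5 → f/4.5 → f/4 → f/3.5 → f/3.2.

f/3.2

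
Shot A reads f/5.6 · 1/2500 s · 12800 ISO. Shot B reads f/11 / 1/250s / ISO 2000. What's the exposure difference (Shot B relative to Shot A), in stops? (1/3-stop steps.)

1 1/3 stops darker

Aperture: f/5.6 → f/6.3 → f/7.1 → f/8 → f/9 → f/10 → f/11 — 2 stops smaller aperture (darker).
Shutter speed: 1/2500 → 1/2000 → 1/1600 → 1/1250 → 1/1000 → 1/800 → 1/640 → 1/500 → 1/400 → 1/320 → 1/250 — 3 1/3 stops slower (brighter).
ISO: 12800 → 10000 → 8000 → 6400 → 5000 → 4000 → 3200 → 2500 → 2000 — 2 2/3 stops dropped (darker).
Net: −2 +3 1/3 −2 2/3 = −1 1/3 stops.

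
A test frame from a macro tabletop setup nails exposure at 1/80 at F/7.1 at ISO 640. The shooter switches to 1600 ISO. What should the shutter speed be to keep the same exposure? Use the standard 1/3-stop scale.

ISO: 640 → 800 → 1000 → 1250 → 1600 — 1 1/3 stops raised (brighter).
Need 1 1/3 stops darker from the shutter speed: 1/80 → 1/100 → 1/125 → 1/160 → 1/200.

1/200s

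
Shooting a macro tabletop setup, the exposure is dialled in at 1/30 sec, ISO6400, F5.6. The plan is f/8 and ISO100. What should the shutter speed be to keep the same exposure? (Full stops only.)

4 s

Aperture: f/5.6 → f/8 — 1 stop narrower (darker).
ISO: 6400 → 3200 → 1600 → 800 → 400 → 200 → 100 — 6 stops lower (darker).
Net change so far: 7 stops darker. Offset with the shutter speed: 1/30 → 1/15 → 1/8 → 1/4 → 1/2 → 1 → 2 → 4.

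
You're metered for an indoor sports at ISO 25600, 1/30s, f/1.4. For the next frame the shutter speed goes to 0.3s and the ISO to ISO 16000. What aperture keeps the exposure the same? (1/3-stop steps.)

f/3.5

Shutter speed: 1/30 → 1/25 → 1/20 → 1/15 → 1/13 → 1/10 → 1/8 → 1/6 → 1/5 → 1/4 → 0.3 — 3 1/3 stops slower (brighter).
ISO: 25600 → 20000 → 16000 — 2/3 stop lower (darker).
Net change so far: 2 2/3 stops brighter. Offset with the aperture: f/1.4 → f/1.6 → f/1.8 → f/2 → f/2.2 → f/2.5 → f/2.8 → f/3.2 → f/3.5.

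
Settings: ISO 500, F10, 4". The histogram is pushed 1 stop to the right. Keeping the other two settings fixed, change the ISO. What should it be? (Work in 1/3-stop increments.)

Overexposed by 1 stop → need 1 stop darker.
ISO: 500 → 400 → 320 → 250.

ISO 250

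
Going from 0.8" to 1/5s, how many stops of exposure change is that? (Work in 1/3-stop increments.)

2 stops

0.8 → 0.6 → 0.5 → 0.4 → 0.3 → 1/4 → 1/5 — count the steps: 6 third-stops = 2 stops.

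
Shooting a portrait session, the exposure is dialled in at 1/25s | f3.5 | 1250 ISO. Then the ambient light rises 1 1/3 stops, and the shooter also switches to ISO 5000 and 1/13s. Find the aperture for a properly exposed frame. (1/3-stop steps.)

Scene light: 1 1/3 stops brighter.
ISO: 1250 → 1600 → 2000 → 2500 → 3200 → 4000 → 5000 — 2 stops higher (brighter).
Shutter speed: 1/25 → 1/20 → 1/15 → 1/13 — 1 stop longer (brighter).
Net so far: 4 1/3 stops brighter. Aperture: f/3.5 → f/4 → f/4.5 → f/5 → f/5.6 → f/6.3 → f/7.1 → f/8 → f/9 → f/10 → f/11 → f/13 → f/14 → f/16.

f/16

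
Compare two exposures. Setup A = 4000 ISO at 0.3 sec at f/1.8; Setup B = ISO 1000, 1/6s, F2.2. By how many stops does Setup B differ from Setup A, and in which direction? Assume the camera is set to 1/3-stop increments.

3 2/3 stops darker

Aperture: f/1.8 → f/2 → f/2.2 — 2/3 stop stopped down (darker).
Shutter speed: 0.3 → 1/4 → 1/5 → 1/6 — 1 stop shorter (darker).
ISO: 4000 → 3200 → 2500 → 2000 → 1600 → 1250 → 1000 — 2 stops lower (darker).
Net: −2/3 −1 −2 = −3 2/3 stops.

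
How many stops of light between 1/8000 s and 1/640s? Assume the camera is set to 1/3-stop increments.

3 2/3 stops

1/8000 → 1/6400 → 1/5000 → 1/4000 → 1/3200 → 1/2500 → 1/2000 → 1/1600 → 1/1250 → 1/1000 → 1/800 → 1/640 — count the steps: 11 third-stops = 3 2/3 stops.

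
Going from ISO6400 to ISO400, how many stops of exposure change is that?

4 stops

6400 → 3200 → 1600 → 800 → 400 — count the steps: 4 stops.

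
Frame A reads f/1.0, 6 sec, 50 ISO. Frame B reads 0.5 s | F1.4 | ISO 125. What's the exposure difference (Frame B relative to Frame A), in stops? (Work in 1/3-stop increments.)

3 1/3 stops darker

Aperture: f/1.0 → f/1.1 → f/1.2 → f/1.4 — 1 stop narrower (darker).
Shutter speed: 6 → 5 → 4 → 3.2 → 2.5 → 2 → 1.6 → 1.3 → 1 → 0.8 → 0.6 → 0.5 — 3 2/3 stops faster (darker).
ISO: 50 → 64 → 80 → 100 → 125 — 1 1/3 stops higher (brighter).
Net: −1 −3 2/3 +1 1/3 = −3 1/3 stops.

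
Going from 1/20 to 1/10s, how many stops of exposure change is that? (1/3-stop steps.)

1/20 → 1/15 → 1/13 → 1/10 — count the steps: 3 third-stops = 1 stop.

1 stop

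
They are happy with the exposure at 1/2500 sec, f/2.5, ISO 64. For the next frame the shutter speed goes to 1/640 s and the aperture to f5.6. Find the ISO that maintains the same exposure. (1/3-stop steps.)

Shutter speed: 1/2500 → 1/2000 → 1/1600 → 1/1250 → 1/1000 → 1/800 → 1/640 — 2 stops slower (brighter).
Aperture: f/2.5 → f/2.8 → f/3.2 → f/3.5 → f/4 → f/4.5 → f/5 → f/5.6 — 2 1/3 stops narrower (darker).
Net change so far: 1/3 stop darker. Offset with the ISO: 64 → 80.

ISO 80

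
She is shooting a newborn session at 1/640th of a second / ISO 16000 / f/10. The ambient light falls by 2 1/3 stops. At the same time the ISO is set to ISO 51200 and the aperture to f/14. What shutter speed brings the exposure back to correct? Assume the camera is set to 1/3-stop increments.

1/200s

Scene light: 2 1/3 stops darker.
ISO: 16000 → 20000 → 25600 → 32000 → 40000 → 51200 — 1 2/3 stops higher (brighter).
Aperture: f/10 → f/11 → f/13 → f/14 — 1 stop stopped down (darker).
Net so far: 1 2/3 stops darker. Shutter speed: 1/640 → 1/500 → 1/400 → 1/320 → 1/250 → 1/200.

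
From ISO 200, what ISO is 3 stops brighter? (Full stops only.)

ISO 1600

ISO: 200 → 400 → 800 → 1600 — 3 stops higher (brighter).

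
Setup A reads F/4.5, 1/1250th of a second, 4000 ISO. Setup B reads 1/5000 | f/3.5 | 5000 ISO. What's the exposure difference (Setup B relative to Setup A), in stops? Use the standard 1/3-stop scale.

1 stop darker

Aperture: f/4.5 → f/4 → f/3.5 — 2/3 stop opened up (brighter).
Shutter speed: 1/1250 → 1/1600 → 1/2000 → 1/2500 → 1/3200 → 1/4000 → 1/5000 — 2 stops shorter (darker).
ISO: 4000 → 5000 — 1/3 stop higher (brighter).
Net: +2/3 −2 +1/3 = −1 stop.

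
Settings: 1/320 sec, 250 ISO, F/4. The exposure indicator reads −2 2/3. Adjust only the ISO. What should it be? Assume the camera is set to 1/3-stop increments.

ISO 1600

Underexposed by 2 2/3 stops → need 2 2/3 stops brighter.
ISO: 250 → 320 → 400 → 500 → 640 → 800 → 1000 → 1250 → 1600.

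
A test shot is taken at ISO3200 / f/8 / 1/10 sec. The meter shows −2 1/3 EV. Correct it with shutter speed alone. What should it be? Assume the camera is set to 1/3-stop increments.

Underexposed by 2 1/3 stops → need 2 1/3 stops brighter.
Shutter speed: 1/10 → 1/8 → 1/6 → 1/5 → 1/4 → 0.3 → 0.4 → 0.5.

0.5 s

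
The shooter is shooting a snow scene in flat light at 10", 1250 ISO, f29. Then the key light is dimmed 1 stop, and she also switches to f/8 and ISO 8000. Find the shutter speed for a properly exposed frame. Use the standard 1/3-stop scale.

1/4s

Scene light: 1 stop darker.
Aperture: f/29 → f/25 → f/22 → f/20 → f/18 → f/16 → f/14 → f/13 → f/11 → f/10 → f/9 → f/8 — 3 2/3 stops larger aperture (brighter).
ISO: 1250 → 1600 → 2000 → 2500 → 3200 → 4000 → 5000 → 6400 → 8000 — 2 2/3 stops higher (brighter).
Net so far: 5 1/3 stops brighter. Shutter speed: 10 → 8 → 6 → 5 → 4 → 3.2 → 2.5 → 2 → 1.6 → 1.3 → 1 → 0.8 → 0.6 → 0.5 → 0.4 → 0.3 → 1/4.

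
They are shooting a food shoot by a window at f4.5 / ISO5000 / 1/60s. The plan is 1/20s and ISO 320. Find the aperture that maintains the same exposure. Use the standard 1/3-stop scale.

f/2

Shutter speed: 1/60 → 1/50 → 1/40 → 1/30 → 1/25 → 1/20 — 1 2/3 stops longer (brighter).
ISO: 5000 → 4000 → 3200 → 2500 → 2000 → 1600 → 1250 → 1000 → 800 → 640 → 500 → 400 → 320 — 4 stops lower (darker).
Net change so far: 2 1/3 stops darker. Offset with the aperture: f/4.5 → f/4 → f/3.5 → f/3.2 → f/2.8 → f/2.5 → f/2.2 → f/2.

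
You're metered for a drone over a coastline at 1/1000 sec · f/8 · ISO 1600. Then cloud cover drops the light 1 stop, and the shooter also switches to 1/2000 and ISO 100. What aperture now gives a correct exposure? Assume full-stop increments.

Scene light: 1 stop darker.
Shutter speed: 1/1000 → 1/2000 — 1 stop faster (darker).
ISO: 1600 → 800 → 400 → 200 → 100 — 4 stops dropped (darker).
Net so far: 6 stops darker. Aperture: f/8 → f/5.6 → f/4 → f/2.8 → f/2 → f/1.4 → f/1.0.

f/1.0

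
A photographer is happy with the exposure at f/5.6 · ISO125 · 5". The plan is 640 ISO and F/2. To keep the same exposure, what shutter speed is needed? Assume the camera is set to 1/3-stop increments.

ISO: 125 → 160 → 200 → 250 → 320 → 400 → 500 → 640 — 2 1/3 stops higher (brighter).
Aperture: f/5.6 → f/5 → f/4.5 → f/4 → f/3.5 → f/3.2 → f/2.8 → f/2.5 → f/2.2 → f/2 — 3 stops opened up (brighter).
Net change so far: 5 1/3 stops brighter. Offset with the shutter speed: 5 → 4 → 3.2 → 2.5 → 2 → 1.6 → 1.3 → 1 → 0.8 → 0.6 → 0.5 → 0.4 → 0.3 → 1/4 → 1/5 → 1/6 → 1/8.

1/8s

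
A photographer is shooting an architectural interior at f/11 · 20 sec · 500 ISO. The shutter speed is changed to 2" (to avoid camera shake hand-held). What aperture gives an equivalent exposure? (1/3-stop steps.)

f/3.5

Shutter speed: 20 → 15 → 13 → 10 → 8 → 6 → 5 → 4 → 3.2 → 2.5 → 2 — 3 1/3 stops shorter (darker).
Need 3 1/3 stops brighter from the aperture: f/11 → f/10 → f/9 → f/8 → f/7.1 → f/6.3 → f/5.6 → f/5 → f/4.5 → f/4 → f/3.5.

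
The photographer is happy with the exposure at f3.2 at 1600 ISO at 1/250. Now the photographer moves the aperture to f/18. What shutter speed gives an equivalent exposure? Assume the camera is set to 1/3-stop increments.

1/8s

Aperture: f/3.2 → f/3.5 → f/4 → f/4.5 → f/5 → f/5.6 → f/6.3 → f/7.1 → f/8 → f/9 → f/10 → f/11 → f/13 → f/14 → f/16 → f/18 — 5 stops narrower (darker).
Need 5 stops brighter from the shutter speed: 1/250 → 1/200 → 1/160 → 1/125 → 1/100 → 1/80 → 1/60 → 1/50 → 1/40 → 1/30 → 1/25 → 1/20 → 1/15 → 1/13 → 1/10 → 1/8.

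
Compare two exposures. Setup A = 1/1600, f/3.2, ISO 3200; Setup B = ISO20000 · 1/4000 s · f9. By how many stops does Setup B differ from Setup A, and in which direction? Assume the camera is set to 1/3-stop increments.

Aperture: f/3.2 → f/3.5 → f/4 → f/4.5 → f/5 → f/5.6 → f/6.3 → f/7.1 → f/8 → f/9 — 3 stops narrower (darker).
Shutter speed: 1/1600 → 1/2000 → 1/2500 → 1/3200 → 1/4000 — 1 1/3 stops faster (darker).
ISO: 3200 → 4000 → 5000 → 6400 → 8000 → 10000 → 12800 → 16000 → 20000 — 2 2/3 stops raised (brighter).
Net: −3 −1 1/3 +2 2/3 = −1 2/3 stops.

1 2/3 stops darker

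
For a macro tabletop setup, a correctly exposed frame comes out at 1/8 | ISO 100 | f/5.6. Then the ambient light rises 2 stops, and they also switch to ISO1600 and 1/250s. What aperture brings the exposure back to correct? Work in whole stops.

Scene light: 2 stops brighter.
ISO: 100 → 200 → 400 → 800 → 1600 — 4 stops raised (brighter).
Shutter speed: 1/8 → 1/15 → 1/30 → 1/60 → 1/125 → 1/250 — 5 stops faster (darker).
Net so far: 1 stop brighter. Aperture: f/5.6 → f/8.

f/8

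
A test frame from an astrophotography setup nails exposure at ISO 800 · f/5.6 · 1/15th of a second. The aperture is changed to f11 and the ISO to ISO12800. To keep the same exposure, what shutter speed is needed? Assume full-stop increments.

1/60s

Aperture: f/5.6 → f/8 → f/11 — 2 stops narrower (darker).
ISO: 800 → 1600 → 3200 → 6400 → 12800 — 4 stops raised (brighter).
Net change so far: 2 stops brighter. Offset with the shutter speed: 1/15 → 1/30 → 1/60.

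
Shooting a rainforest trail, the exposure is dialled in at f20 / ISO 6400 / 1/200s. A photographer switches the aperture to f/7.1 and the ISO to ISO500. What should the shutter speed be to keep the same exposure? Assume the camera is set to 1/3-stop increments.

1/125s

Aperture: f/20 → f/18 → f/16 → f/14 → f/13 → f/11 → f/10 → f/9 → f/8 → f/7.1 — 3 stops wider (brighter).
ISO: 6400 → 5000 → 4000 → 3200 → 2500 → 2000 → 1600 → 1250 → 1000 → 800 → 640 → 500 — 3 2/3 stops dropped (darker).
Net change so far: 2/3 stop darker. Offset with the shutter speed: 1/200 → 1/160 → 1/125.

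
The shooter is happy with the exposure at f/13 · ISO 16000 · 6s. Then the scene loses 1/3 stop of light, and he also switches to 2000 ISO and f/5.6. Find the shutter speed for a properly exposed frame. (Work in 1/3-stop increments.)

13 s

Scene light: 1/3 stop darker.
ISO: 16000 → 12800 → 10000 → 8000 → 6400 → 5000 → 4000 → 3200 → 2500 → 2000 — 3 stops lower (darker).
Aperture: f/13 → f/11 → f/10 → f/9 → f/8 → f/7.1 → f/6.3 → f/5.6 — 2 1/3 stops opened up (brighter).
Net so far: 1 stop darker. Shutter speed: 6 → 8 → 10 → 13.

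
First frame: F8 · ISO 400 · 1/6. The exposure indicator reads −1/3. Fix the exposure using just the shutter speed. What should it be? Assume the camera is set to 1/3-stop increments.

1/5s

Underexposed by 1/3 stop → need 1/3 stop brighter.
Shutter speed: 1/6 → 1/5.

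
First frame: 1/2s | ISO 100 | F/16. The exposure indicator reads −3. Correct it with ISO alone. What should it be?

ISO 800

Underexposed by 3 stops → need 3 stops brighter.
ISO: 100 → 200 → 400 → 800.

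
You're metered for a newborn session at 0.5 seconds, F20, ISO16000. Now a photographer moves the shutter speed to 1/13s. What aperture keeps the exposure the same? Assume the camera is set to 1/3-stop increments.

Shutter speed: 0.5 → 0.4 → 0.3 → 1/4 → 1/5 → 1/6 → 1/8 → 1/10 → 1/13 — 2 2/3 stops faster (darker).
Need 2 2/3 stops brighter from the aperture: f/20 → f/18 → f/16 → f/14 → f/13 → f/11 → f/10 → f/9 → f/8.

f/8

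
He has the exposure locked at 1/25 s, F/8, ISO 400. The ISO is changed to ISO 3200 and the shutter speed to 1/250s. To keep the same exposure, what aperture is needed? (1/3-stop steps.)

ISO: 400 → 500 → 640 → 800 → 1000 → 1250 → 1600 → 2000 → 2500 → 3200 — 3 stops raised (brighter).
Shutter speed: 1/25 → 1/30 → 1/40 → 1/50 → 1/60 → 1/80 → 1/100 → 1/125 → 1/160 → 1/200 → 1/250 — 3 1/3 stops faster (darker).
Net change so far: 1/3 stop darker. Offset with the aperture: f/8 → f/7.1.

f/7.1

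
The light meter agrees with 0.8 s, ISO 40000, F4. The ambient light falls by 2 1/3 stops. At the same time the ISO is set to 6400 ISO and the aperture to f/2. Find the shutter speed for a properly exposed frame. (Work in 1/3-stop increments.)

Scene light: 2 1/3 stops darker.
ISO: 40000 → 32000 → 25600 → 20000 → 16000 → 12800 → 10000 → 8000 → 6400 — 2 2/3 stops lower (darker).
Aperture: f/4 → f/3.5 → f/3.2 → f/2.8 → f/2.5 → f/2.2 → f/2 — 2 stops larger aperture (brighter).
Net so far: 3 stops darker. Shutter speed: 0.8 → 1 → 1.3 → 1.6 → 2 → 2.5 → 3.2 → 4 → 5 → 6.

6 s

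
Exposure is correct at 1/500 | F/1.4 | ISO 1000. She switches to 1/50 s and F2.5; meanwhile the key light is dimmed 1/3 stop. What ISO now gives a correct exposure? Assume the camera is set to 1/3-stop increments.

ISO 400

Scene light: 1/3 stop darker.
Shutter speed: 1/500 → 1/400 → 1/320 → 1/250 → 1/200 → 1/160 → 1/125 → 1/100 → 1/80 → 1/60 → 1/50 — 3 1/3 stops slower (brighter).
Aperture: f/1.4 → f/1.6 → f/1.8 → f/2 → f/2.2 → f/2.5 — 1 2/3 stops smaller aperture (darker).
Net so far: 1 1/3 stops brighter. ISO: 1000 → 800 → 640 → 500 → 400.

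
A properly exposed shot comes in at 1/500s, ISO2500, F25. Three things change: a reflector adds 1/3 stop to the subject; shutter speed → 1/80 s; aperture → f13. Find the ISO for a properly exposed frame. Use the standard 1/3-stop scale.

ISO 80

Scene light: 1/3 stop brighter.
Shutter speed: 1/500 → 1/400 → 1/320 → 1/250 → 1/200 → 1/160 → 1/125 → 1/100 → 1/80 — 2 2/3 stops longer (brighter).
Aperture: f/25 → f/22 → f/20 → f/18 → f/16 → f/14 → f/13 — 2 stops opened up (brighter).
Net so far: 5 stops brighter. ISO: 2500 → 2000 → 1600 → 1250 → 1000 → 800 → 640 → 500 → 400 → 320 → 250 → 200 → 160 → 125 → 100 → 80.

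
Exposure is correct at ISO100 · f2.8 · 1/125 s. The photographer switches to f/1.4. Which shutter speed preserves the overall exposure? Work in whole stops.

1/500s

Aperture: f/2.8 → f/2 → f/1.4 — 2 stops wider (brighter).
Need 2 stops darker from the shutter speed: 1/125 → 1/250 → 1/500.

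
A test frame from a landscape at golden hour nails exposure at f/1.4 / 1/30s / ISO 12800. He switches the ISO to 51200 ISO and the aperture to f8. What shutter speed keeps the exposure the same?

ISO: 12800 → 25600 → 51200 — 2 stops raised (brighter).
Aperture: f/1.4 → f/2 → f/2.8 → f/4 → f/5.6 → f/8 — 5 stops stopped down (darker).
Net change so far: 3 stops darker. Offset with the shutter speed: 1/30 → 1/15 → 1/8 → 1/4.

1/4s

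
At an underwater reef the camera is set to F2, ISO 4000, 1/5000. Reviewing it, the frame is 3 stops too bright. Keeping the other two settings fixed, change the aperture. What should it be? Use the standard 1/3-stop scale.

f/5.6

Overexposed by 3 stops → need 3 stops darker.
Aperture: f/2 → f/2.2 → f/2.5 → f/2.8 → f/3.2 → f/3.5 → f/4 → f/4.5 → f/5 → f/5.6.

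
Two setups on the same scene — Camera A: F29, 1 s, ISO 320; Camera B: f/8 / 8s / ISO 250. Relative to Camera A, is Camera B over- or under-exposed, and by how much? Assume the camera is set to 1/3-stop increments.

Aperture: f/29 → f/25 → f/22 → f/20 → f/18 → f/16 → f/14 → f/13 → f/11 → f/10 → f/9 → f/8 — 3 2/3 stops wider (brighter).
Shutter speed: 1 → 1.3 → 1.6 → 2 → 2.5 → 3.2 → 4 → 5 → 6 → 8 — 3 stops slower (brighter).
ISO: 320 → 250 — 1/3 stop dropped (darker).
Net: +3 2/3 +3 −1/3 = +6 1/3 stops.

6 1/3 stops brighter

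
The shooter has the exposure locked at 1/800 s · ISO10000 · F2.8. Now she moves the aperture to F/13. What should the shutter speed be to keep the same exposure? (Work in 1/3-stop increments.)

Aperture: f/2.8 → f/3.2 → f/3.5 → f/4 → f/4.5 → f/5 → f/5.6 → f/6.3 → f/7.1 → f/8 → f/9 → f/10 → f/11 → f/13 — 4 1/3 stops narrower (darker).
Need 4 1/3 stops brighter from the shutter speed: 1/800 → 1/640 → 1/500 → 1/400 → 1/320 → 1/250 → 1/200 → 1/160 → 1/125 → 1/100 → 1/80 → 1/60 → 1/50 → 1/40.

1/40s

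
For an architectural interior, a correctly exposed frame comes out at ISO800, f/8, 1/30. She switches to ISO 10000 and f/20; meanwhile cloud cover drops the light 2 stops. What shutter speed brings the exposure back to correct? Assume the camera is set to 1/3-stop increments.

Scene light: 2 stops darker.
ISO: 800 → 1000 → 1250 → 1600 → 2000 → 2500 → 3200 → 4000 → 5000 → 6400 → 8000 → 10000 — 3 2/3 stops higher (brighter).
Aperture: f/8 → f/9 → f/10 → f/11 → f/13 → f/14 → f/16 → f/18 → f/20 — 2 2/3 stops smaller aperture (darker).
Net so far: 1 stop darker. Shutter speed: 1/30 → 1/25 → 1/20 → 1/15.

1/15s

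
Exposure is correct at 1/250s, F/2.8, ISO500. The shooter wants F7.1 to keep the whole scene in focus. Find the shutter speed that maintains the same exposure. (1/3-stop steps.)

1/40s

Aperture: f/2.8 → f/3.2 → f/3.5 → f/4 → f/4.5 → f/5 → f/5.6 → f/6.3 → f/7.1 — 2 2/3 stops stopped down (darker).
Need 2 2/3 stops brighter from the shutter speed: 1/250 → 1/200 → 1/160 → 1/125 → 1/100 → 1/80 → 1/60 → 1/50 → 1/40.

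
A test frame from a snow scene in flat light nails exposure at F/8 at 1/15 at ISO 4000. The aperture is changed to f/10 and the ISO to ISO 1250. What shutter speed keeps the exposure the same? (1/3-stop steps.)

Aperture: f/8 → f/9 → f/10 — 2/3 stop smaller aperture (darker).
ISO: 4000 → 3200 → 2500 → 2000 → 1600 → 1250 — 1 2/3 stops dropped (darker).
Net change so far: 2 1/3 stops darker. Offset with the shutter speed: 1/15 → 1/13 → 1/10 → 1/8 → 1/6 → 1/5 → 1/4 → 0.3.

0.3 s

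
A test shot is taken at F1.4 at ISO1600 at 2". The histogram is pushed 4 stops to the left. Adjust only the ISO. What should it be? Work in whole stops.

ISO 25600

Underexposed by 4 stops → need 4 stops brighter.
ISO: 1600 → 3200 → 6400 → 12800 → 25600.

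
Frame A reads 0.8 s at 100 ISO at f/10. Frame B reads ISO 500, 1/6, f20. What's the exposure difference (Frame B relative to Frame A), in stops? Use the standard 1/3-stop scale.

2 stops darker

Aperture: f/10 → f/11 → f/13 → f/14 → f/16 → f/18 → f/20 — 2 stops narrower (darker).
Shutter speed: 0.8 → 0.6 → 0.5 → 0.4 → 0.3 → 1/4 → 1/5 → 1/6 — 2 1/3 stops faster (darker).
ISO: 100 → 125 → 160 → 200 → 250 → 320 → 400 → 500 — 2 1/3 stops higher (brighter).
Net: −2 −2 1/3 +2 1/3 = −2 stops.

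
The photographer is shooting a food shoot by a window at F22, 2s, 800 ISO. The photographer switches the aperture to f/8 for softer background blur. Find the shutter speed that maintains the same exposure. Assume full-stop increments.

1/4s

Aperture: f/22 → f/16 → f/11 → f/8 — 3 stops opened up (brighter).
Need 3 stops darker from the shutter speed: 2 → 1 → 1/2 → 1/4.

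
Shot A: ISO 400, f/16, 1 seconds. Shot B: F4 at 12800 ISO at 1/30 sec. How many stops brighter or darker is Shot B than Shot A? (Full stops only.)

Aperture: f/16 → f/11 → f/8 → f/5.6 → f/4 — 4 stops larger aperture (brighter).
Shutter speed: 1 → 1/2 → 1/4 → 1/8 → 1/15 → 1/30 — 5 stops faster (darker).
ISO: 400 → 800 → 1600 → 3200 → 6400 → 12800 — 5 stops raised (brighter).
Net: +4 −5 +5 = +4 stops.

4 stops brighter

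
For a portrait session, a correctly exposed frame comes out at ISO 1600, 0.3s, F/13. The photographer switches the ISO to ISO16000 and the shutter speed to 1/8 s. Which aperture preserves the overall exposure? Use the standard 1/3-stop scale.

f/25

ISO: 1600 → 2000 → 2500 → 3200 → 4000 → 5000 → 6400 → 8000 → 10000 → 12800 → 16000 — 3 1/3 stops raised (brighter).
Shutter speed: 0.3 → 1/4 → 1/5 → 1/6 → 1/8 — 1 1/3 stops faster (darker).
Net change so far: 2 stops brighter. Offset with the aperture: f/13 → f/14 → f/16 → f/18 → f/20 → f/22 → f/25.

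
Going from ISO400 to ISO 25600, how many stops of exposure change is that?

400 → 800 → 1600 → 3200 → 6400 → 12800 → 25600 — count the steps: 6 stops.

6 stops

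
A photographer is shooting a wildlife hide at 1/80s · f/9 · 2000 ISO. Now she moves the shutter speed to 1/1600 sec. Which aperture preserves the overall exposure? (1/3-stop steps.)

Shutter speed: 1/80 → 1/100 → 1/125 → 1/160 → 1/200 → 1/250 → 1/320 → 1/400 → 1/500 → 1/640 → 1/800 → 1/1000 → 1/1250 → 1/1600 — 4 1/3 stops faster (darker).
Need 4 1/3 stops brighter from the aperture: f/9 → f/8 → f/7.1 → f/6.3 → f/5.6 → f/5 → f/4.5 → f/4 → f/3.5 → f/3.2 → f/2.8 → f/2.5 → f/2.2 → f/2.

f/2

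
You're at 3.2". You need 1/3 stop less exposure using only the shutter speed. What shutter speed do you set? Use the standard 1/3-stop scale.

2.5 s

Shutter speed: 3.2 → 2.5 — 1/3 stop faster (darker).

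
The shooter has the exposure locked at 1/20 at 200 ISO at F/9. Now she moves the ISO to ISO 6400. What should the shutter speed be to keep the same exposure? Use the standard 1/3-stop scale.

1/640s

ISO: 200 → 250 → 320 → 400 → 500 → 640 → 800 → 1000 → 1250 → 1600 → 2000 → 2500 → 3200 → 4000 → 5000 → 6400 — 5 stops higher (brighter).
Need 5 stops darker from the shutter speed: 1/20 → 1/25 → 1/30 → 1/40 → 1/50 → 1/60 → 1/80 → 1/100 → 1/125 → 1/160 → 1/200 → 1/250 → 1/320 → 1/400 → 1/500 → 1/640.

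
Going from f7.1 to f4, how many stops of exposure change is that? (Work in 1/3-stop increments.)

f/7.1 → f/6.3 → f/5.6 → f/5 → f/4.5 → f/4 — count the steps: 5 third-stops = 1 2/3 stops.

1 2/3 stops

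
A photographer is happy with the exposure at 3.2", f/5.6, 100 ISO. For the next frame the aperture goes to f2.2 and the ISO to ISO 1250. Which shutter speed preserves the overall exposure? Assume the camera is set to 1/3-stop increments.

1/25s

Aperture: f/5.6 → f/5 → f/4.5 → f/4 → f/3.5 → f/3.2 → f/2.8 → f/2.5 → f/2.2 — 2 2/3 stops wider (brighter).
ISO: 100 → 125 → 160 → 200 → 250 → 320 → 400 → 500 → 640 → 800 → 1000 → 1250 — 3 2/3 stops raised (brighter).
Net change so far: 6 1/3 stops brighter. Offset with the shutter speed: 3.2 → 2.5 → 2 → 1.6 → 1.3 → 1 → 0.8 → 0.6 → 0.5 → 0.4 → 0.3 → 1/4 → 1/5 → 1/6 → 1/8 → 1/10 → 1/13 → 1/15 → 1/20 → 1/25.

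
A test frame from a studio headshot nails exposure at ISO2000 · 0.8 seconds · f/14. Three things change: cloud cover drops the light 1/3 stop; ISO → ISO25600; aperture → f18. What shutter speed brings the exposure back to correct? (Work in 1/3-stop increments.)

Scene light: 1/3 stop darker.
ISO: 2000 → 2500 → 3200 → 4000 → 5000 → 6400 → 8000 → 10000 → 12800 → 16000 → 20000 → 25600 — 3 2/3 stops higher (brighter).
Aperture: f/14 → f/16 → f/18 — 2/3 stop smaller aperture (darker).
Net so far: 2 2/3 stops brighter. Shutter speed: 0.8 → 0.6 → 0.5 → 0.4 → 0.3 → 1/4 → 1/5 → 1/6 → 1/8.

1/8s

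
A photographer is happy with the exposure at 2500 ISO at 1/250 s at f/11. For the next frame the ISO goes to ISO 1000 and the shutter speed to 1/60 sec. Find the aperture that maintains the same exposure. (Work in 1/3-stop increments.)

f/14

ISO: 2500 → 2000 → 1600 → 1250 → 1000 — 1 1/3 stops dropped (darker).
Shutter speed: 1/250 → 1/200 → 1/160 → 1/125 → 1/100 → 1/80 → 1/60 — 2 stops longer (brighter).
Net change so far: 2/3 stop brighter. Offset with the aperture: f/11 → f/13 → f/14.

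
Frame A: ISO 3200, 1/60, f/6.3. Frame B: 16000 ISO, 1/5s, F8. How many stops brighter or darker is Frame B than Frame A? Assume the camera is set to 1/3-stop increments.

Aperture: f/6.3 → f/7.1 → f/8 — 2/3 stop smaller aperture (darker).
Shutter speed: 1/60 → 1/50 → 1/40 → 1/30 → 1/25 → 1/20 → 1/15 → 1/13 → 1/10 → 1/8 → 1/6 → 1/5 — 3 2/3 stops longer (brighter).
ISO: 3200 → 4000 → 5000 → 6400 → 8000 → 10000 → 12800 → 16000 — 2 1/3 stops raised (brighter).
Net: −2/3 +3 2/3 +2 1/3 = +5 1/3 stops.

5 1/3 stops brighter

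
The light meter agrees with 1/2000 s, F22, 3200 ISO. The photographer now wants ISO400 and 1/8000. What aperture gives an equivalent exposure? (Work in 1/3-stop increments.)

f/4

ISO: 3200 → 2500 → 2000 → 1600 → 1250 → 1000 → 800 → 640 → 500 → 400 — 3 stops dropped (darker).
Shutter speed: 1/2000 → 1/2500 → 1/3200 → 1/4000 → 1/5000 → 1/6400 → 1/8000 — 2 stops shorter (darker).
Net change so far: 5 stops darker. Offset with the aperture: f/22 → f/20 → f/18 → f/16 → f/14 → f/13 → f/11 → f/10 → f/9 → f/8 → f/7.1 → f/6.3 → f/5.6 → f/5 → f/4.5 → f/4.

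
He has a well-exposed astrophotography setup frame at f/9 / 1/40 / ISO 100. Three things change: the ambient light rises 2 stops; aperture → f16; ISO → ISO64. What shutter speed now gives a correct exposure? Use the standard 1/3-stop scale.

1/30s

Scene light: 2 stops brighter.
Aperture: f/9 → f/10 → f/11 → f/13 → f/14 → f/16 — 1 2/3 stops smaller aperture (darker).
ISO: 100 → 80 → 64 — 2/3 stop dropped (darker).
Net so far: 1/3 stop darker. Shutter speed: 1/40 → 1/30.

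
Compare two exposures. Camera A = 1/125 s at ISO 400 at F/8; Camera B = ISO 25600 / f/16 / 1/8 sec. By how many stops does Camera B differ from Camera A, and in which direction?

Aperture: f/8 → f/11 → f/16 — 2 stops narrower (darker).
Shutter speed: 1/125 → 1/60 → 1/30 → 1/15 → 1/8 — 4 stops slower (brighter).
ISO: 400 → 800 → 1600 → 3200 → 6400 → 12800 → 25600 — 6 stops higher (brighter).
Net: −2 +4 +6 = +8 stops.

8 stops brighter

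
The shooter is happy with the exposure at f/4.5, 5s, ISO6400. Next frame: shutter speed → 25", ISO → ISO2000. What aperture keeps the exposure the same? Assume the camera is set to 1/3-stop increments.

Shutter speed: 5 → 6 → 8 → 10 → 13 → 15 → 20 → 25 — 2 1/3 stops longer (brighter).
ISO: 6400 → 5000 → 4000 → 3200 → 2500 → 2000 — 1 2/3 stops dropped (darker).
Net change so far: 2/3 stop brighter. Offset with the aperture: f/4.5 → f/5 → f/5.6.

f/5.6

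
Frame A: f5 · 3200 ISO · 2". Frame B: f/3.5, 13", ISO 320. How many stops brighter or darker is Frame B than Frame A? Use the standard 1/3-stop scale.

Aperture: f/5 → f/4.5 → f/4 → f/3.5 — 1 stop wider (brighter).
Shutter speed: 2 → 2.5 → 3.2 → 4 → 5 → 6 → 8 → 10 → 13 — 2 2/3 stops slower (brighter).
ISO: 3200 → 2500 → 2000 → 1600 → 1250 → 1000 → 800 → 640 → 500 → 400 → 320 — 3 1/3 stops dropped (darker).
Net: +1 +2 2/3 −3 1/3 = +1/3 stops.

1/3 stop brighter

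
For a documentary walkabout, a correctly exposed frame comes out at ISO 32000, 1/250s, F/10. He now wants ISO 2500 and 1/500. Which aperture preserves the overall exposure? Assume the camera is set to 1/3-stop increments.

f/2

ISO: 32000 → 25600 → 20000 → 16000 → 12800 → 10000 → 8000 → 6400 → 5000 → 4000 → 3200 → 2500 — 3 2/3 stops dropped (darker).
Shutter speed: 1/250 → 1/320 → 1/400 → 1/500 — 1 stop faster (darker).
Net change so far: 4 2/3 stops darker. Offset with the aperture: f/10 → f/9 → f/8 → f/7.1 → f/6.3 → f/5.6 → f/5 → f/4.5 → f/4 → f/3.5 → f/3.2 → f/2.8 → f/2.5 → f/2.2 → f/2.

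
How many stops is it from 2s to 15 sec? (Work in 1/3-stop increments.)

2 → 2.5 → 3.2 → 4 → 5 → 6 → 8 → 10 → 13 → 15 — count the steps: 9 third-stops = 3 stops.

3 stops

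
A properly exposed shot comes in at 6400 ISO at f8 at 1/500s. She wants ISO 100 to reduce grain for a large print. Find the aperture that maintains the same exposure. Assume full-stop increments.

f/1.0

ISO: 6400 → 3200 → 1600 → 800 → 400 → 200 → 100 — 6 stops lower (darker).
Need 6 stops brighter from the aperture: f/8 → f/5.6 → f/4 → f/2.8 → f/2 → f/1.4 → f/1.0.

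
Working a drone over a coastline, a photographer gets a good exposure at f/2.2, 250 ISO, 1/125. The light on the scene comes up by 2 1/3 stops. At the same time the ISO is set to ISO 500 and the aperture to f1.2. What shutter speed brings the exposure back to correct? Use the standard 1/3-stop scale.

1/4000s

Scene light: 2 1/3 stops brighter.
ISO: 250 → 320 → 400 → 500 — 1 stop raised (brighter).
Aperture: f/2.2 → f/2 → f/1.8 → f/1.6 → f/1.4 → f/1.2 — 1 2/3 stops opened up (brighter).
Net so far: 5 stops brighter. Shutter speed: 1/125 → 1/160 → 1/200 → 1/250 → 1/320 → 1/400 → 1/500 → 1/640 → 1/800 → 1/1000 → 1/1250 → 1/1600 → 1/2000 → 1/2500 → 1/3200 → 1/4000.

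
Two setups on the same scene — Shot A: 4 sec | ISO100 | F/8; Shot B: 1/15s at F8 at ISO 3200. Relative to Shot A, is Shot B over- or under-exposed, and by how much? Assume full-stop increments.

Aperture: unchanged.
Shutter speed: 4 → 2 → 1 → 1/2 → 1/4 → 1/8 → 1/15 — 6 stops faster (darker).
ISO: 100 → 200 → 400 → 800 → 1600 → 3200 — 5 stops raised (brighter).
Net: −6 +5 = −1 stop.

1 stop darker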